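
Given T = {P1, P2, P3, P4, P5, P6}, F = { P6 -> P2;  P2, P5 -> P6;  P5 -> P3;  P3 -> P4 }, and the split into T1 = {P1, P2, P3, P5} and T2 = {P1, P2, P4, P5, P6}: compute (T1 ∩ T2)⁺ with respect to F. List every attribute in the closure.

T1 ∩ T2 = {P1, P2, P5}.
P2, P5 → P6 applies, adding P6
P5 → P3 applies, adding P3
P3 → P4 applies, adding P4
Closure: {P1, P2, P3, P4, P5, P6}.

P1, P2, P3, P4, P5, P6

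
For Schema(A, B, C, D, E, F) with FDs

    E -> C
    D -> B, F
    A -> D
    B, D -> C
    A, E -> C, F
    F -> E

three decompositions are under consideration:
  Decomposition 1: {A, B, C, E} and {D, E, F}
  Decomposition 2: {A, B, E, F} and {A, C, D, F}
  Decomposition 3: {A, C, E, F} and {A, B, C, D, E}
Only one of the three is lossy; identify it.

Decomposition 1: common = {E}, closure = {C, E} → lossy.
Decomposition 2: common = {A, F}, closure = {A, B, C, D, E, F} → lossless.
Decomposition 3: common = {A, C, E}, closure = {A, B, C, D, E, F} → lossless.

Decomposition 1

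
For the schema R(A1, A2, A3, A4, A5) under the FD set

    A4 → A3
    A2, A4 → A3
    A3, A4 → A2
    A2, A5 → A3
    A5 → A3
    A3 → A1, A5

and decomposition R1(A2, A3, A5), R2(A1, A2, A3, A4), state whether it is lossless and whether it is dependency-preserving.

lossless and dependency-preserving

Lossless test: (A2, A3)⁺ = {A1, A2, A3, A5}, which contains all of one fragment — lossless.
Dependency preservation: A3 → A1, A5 is not contained in any single fragment, but the restricted closure of its left-hand side across the fragments still reaches the right-hand side; the remaining FDs each lie inside some fragment. All dependencies are preserved.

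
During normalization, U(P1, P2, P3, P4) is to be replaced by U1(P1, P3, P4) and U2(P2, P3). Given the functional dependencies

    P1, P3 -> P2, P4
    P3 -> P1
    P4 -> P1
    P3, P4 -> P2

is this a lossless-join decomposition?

Common attributes: U1 ∩ U2 = {P3}.
Closure of {P3}: P3 → P1 applies, adding P1; P1, P3 → P2, P4 applies, adding P2, P4. So (P3)⁺ = {P1, P2, P3, P4}.
This closure contains every attribute of U1, so U1 ∩ U2 → U1. The join is lossless.

Yes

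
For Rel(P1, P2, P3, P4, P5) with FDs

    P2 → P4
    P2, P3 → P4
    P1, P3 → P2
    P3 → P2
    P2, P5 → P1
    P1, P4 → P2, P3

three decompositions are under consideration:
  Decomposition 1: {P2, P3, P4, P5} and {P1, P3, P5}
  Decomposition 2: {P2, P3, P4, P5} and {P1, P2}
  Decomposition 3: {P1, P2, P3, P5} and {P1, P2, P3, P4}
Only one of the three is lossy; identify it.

Decomposition 1: common = {P3, P5}, closure = {P1, P2, P3, P4, P5} → lossless.
Decomposition 2: common = {P2}, closure = {P2, P4} → lossy.
Decomposition 3: common = {P1, P2, P3}, closure = {P1, P2, P3, P4} → lossless.

Decomposition 2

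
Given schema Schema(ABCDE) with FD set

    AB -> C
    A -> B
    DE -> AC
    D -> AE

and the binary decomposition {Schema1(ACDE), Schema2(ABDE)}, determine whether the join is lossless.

Common attributes: Schema1 ∩ Schema2 = {ADE}.
Closure of {ADE}: A → B applies, adding B; DE → AC applies, adding C. So (ADE)⁺ = {ABCDE}.
This closure contains every attribute of Schema1, so Schema1 ∩ Schema2 → Schema1. The join is lossless.

Yes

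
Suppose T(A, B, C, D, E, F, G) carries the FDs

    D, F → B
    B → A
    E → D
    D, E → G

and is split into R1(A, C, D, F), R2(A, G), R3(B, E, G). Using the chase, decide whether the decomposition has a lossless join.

No

Chase test. Columns are A, B, C, D, E, F, G; row i has aⱼ where attribute j ∈ Ri, else bᵢⱼ.
Initial tableau (one row per fragment):
  row 1: a1 b12 a3 a4 b15 a6 b17
  row 2: a1 b22 b23 b24 b25 b26 a7
  row 3: b31 a2 b33 b34 a5 b36 a7
No row becomes fully distinguished — the join is lossy.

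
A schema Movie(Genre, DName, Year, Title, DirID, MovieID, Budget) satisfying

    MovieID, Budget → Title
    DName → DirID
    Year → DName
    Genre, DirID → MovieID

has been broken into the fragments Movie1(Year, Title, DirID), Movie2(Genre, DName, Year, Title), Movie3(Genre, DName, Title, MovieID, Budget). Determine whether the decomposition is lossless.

No

Chase test. Columns are Genre, DName, Year, Title, DirID, MovieID, Budget; row i has aⱼ where attribute j ∈ Moviei, else bᵢⱼ.
Initial tableau (one row per fragment):
  row 1: b11 b12 a3 a4 a5 b16 b17
  row 2: a1 a2 a3 a4 b25 b26 b27
  row 3: a1 a2 b33 a4 b35 a6 a7
Rows 2 and 3 agree on DName; apply DName→DirID and equate their DirID entries.
Rows 1 and 2 agree on Year; apply Year→DName and equate their DName entries.
Rows 2 and 3 agree on Genre, DirID; apply Genre, DirID→MovieID and equate their MovieID entries.
Rows 1 and 2 agree on DName; apply DName→DirID and equate their DirID entries.
No row becomes fully distinguished — the join is lossy.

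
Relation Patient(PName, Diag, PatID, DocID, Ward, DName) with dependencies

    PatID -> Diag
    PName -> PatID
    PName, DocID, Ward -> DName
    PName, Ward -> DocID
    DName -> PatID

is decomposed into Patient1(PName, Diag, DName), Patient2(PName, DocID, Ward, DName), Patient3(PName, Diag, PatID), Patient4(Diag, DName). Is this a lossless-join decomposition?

Yes

Chase test. Columns are PName, Diag, PatID, DocID, Ward, DName; row i has aⱼ where attribute j ∈ Patienti, else bᵢⱼ.
Initial tableau (one row per fragment):
  row 1: a1 a2 b13 b14 b15 a6
  row 2: a1 b22 b23 a4 a5 a6
  row 3: a1 a2 a3 b34 b35 b36
  row 4: b41 a2 b43 b44 b45 a6
Rows 1 and 2 agree on PName; apply PName→PatID and equate their PatID entries.
Rows 1 and 3 agree on PName; apply PName→PatID and equate their PatID entries.
Rows 1 and 4 agree on DName; apply DName→PatID and equate their PatID entries.
Rows 1 and 2 agree on PatID; apply PatID→Diag and equate their Diag entries.
Row 2 is now all distinguished symbols — the join is lossless.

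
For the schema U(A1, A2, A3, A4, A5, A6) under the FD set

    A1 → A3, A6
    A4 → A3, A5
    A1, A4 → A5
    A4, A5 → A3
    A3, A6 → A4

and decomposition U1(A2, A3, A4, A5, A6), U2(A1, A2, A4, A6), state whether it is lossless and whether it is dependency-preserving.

lossless and dependency-preserving

Lossless test: (A2, A4, A6)⁺ = {A2, A3, A4, A5, A6}, which contains all of one fragment — lossless.
Dependency preservation: A1 → A3, A6; A1, A4 → A5 are not contained in any single fragment, but the restricted closure of each left-hand side across the fragments still reaches the right-hand side; the remaining FDs each lie inside some fragment. All dependencies are preserved.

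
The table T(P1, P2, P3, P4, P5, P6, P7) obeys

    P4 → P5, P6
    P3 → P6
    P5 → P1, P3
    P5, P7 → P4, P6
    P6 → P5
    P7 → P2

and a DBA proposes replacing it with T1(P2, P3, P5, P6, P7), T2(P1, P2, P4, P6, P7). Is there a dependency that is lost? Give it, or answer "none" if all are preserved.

P4 → P5, P6: restricted closure across fragments reaches P5, P6.
P3 → P6 lies within T1.
P5 → P1, P3: restricted closure across fragments reaches P1, P3.
P5, P7 → P4, P6: restricted closure across fragments reaches P4, P6.
P6 → P5 lies within T1.
P7 → P2 lies within T1.
Every dependency is enforceable on the fragments, so the decomposition is dependency-preserving.

none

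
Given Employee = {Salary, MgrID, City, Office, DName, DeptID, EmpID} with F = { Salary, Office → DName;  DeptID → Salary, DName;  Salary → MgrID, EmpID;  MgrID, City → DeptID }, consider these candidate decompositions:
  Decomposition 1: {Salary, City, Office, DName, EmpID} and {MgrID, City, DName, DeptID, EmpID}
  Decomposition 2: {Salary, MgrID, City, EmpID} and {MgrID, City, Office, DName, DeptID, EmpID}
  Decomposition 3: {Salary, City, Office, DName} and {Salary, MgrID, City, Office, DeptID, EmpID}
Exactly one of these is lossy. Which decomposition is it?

Decomposition 1: common = {City, DName, EmpID}, closure = {City, DName, EmpID} → lossy.
Decomposition 2: common = {MgrID, City, EmpID}, closure = {Salary, MgrID, City, DName, DeptID, EmpID} → lossless.
Decomposition 3: common = {Salary, City, Office}, closure = {Salary, MgrID, City, Office, DName, DeptID, EmpID} → lossless.

Decomposition 1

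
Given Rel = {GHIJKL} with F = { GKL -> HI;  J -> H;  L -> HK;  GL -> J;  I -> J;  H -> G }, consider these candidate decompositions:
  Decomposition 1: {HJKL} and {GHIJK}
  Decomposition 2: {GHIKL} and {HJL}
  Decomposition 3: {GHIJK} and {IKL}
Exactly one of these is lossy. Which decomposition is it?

Decomposition 1

Decomposition 1: common = {HJK}, closure = {GHJK} → lossy.
Decomposition 2: common = {HL}, closure = {GHIJKL} → lossless.
Decomposition 3: common = {IK}, closure = {GHIJK} → lossless.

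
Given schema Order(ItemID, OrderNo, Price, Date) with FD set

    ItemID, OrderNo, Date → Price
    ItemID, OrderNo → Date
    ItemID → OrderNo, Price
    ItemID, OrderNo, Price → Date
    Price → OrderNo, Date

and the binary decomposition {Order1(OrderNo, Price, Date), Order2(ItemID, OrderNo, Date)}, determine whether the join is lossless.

Common attributes: Order1 ∩ Order2 = {OrderNo, Date}.
No dependency enlarges {OrderNo, Date}, so (OrderNo, Date)⁺ = {OrderNo, Date}.
The closure contains neither all of Order1 = {OrderNo, Price, Date} nor all of Order2 = {ItemID, OrderNo, Date}, so the common attributes are not a superkey of either fragment. The join is lossy.

No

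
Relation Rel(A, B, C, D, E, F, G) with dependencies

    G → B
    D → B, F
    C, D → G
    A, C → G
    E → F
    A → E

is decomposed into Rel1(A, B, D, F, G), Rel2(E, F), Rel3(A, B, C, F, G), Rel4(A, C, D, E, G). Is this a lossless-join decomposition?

Chase test. Columns are A, B, C, D, E, F, G; row i has aⱼ where attribute j ∈ Reli, else bᵢⱼ.
Initial tableau (one row per fragment):
  row 1: a1 a2 b13 a4 b15 a6 a7
  row 2: b21 b22 b23 b24 a5 a6 b27
  row 3: a1 a2 a3 b34 b35 a6 a7
  row 4: a1 b42 a3 a4 a5 b46 a7
Rows 1 and 4 agree on G; apply G→B and equate their B entries.
Rows 1 and 4 agree on D; apply D→B, F and equate their B, F entries.
Rows 1 and 3 agree on A; apply A→E and equate their E entries.
Rows 1 and 4 agree on A; apply A→E and equate their E entries.
Row 4 is now all distinguished symbols — the join is lossless.

Yes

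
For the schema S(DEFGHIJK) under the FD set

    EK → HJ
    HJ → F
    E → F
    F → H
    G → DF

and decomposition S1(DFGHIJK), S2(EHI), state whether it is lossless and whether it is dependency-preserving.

lossy and not dependency-preserving

Lossless test: (HI)⁺ = {HI}, which is a superkey of neither fragment — lossy.
Dependency preservation: the restricted closure of {EK} across the fragments never reaches {HJ}, so EK → HJ cannot be enforced without a join — not preserved.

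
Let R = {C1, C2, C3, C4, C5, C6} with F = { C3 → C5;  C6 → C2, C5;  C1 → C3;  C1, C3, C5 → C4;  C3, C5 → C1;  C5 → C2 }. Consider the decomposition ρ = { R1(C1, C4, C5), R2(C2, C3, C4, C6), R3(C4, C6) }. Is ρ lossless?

Chase test. Columns are C1, C2, C3, C4, C5, C6; row i has aⱼ where attribute j ∈ Ri, else bᵢⱼ.
Initial tableau (one row per fragment):
  row 1: a1 b12 b13 a4 a5 b16
  row 2: b21 a2 a3 a4 b25 a6
  row 3: b31 b32 b33 a4 b35 a6
Rows 2 and 3 agree on C6; apply C6→C2, C5 and equate their C2, C5 entries.
No row becomes fully distinguished — the join is lossy.

No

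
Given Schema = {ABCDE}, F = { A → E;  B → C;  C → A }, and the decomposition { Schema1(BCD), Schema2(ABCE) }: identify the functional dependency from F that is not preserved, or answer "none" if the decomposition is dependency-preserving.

A → E lies within Schema2.
B → C lies within Schema1.
C → A lies within Schema2.
Every dependency is enforceable on the fragments, so the decomposition is dependency-preserving.

none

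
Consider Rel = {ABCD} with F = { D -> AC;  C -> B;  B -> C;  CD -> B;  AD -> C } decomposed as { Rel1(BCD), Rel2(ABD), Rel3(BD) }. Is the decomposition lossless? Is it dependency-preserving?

Lossless test (chase): Rows 1 and 2 agree on D; apply D→AC and equate their AC entries. Rows 1 and 3 agree on D; apply D→AC and equate their AC entries. Row 1 is now all distinguished symbols — the join is lossless.
Dependency preservation: D → AC; AD → C are not contained in any single fragment, but the restricted closure of each left-hand side across the fragments still reaches the right-hand side; the remaining FDs each lie inside some fragment. All dependencies are preserved.

lossless and dependency-preserving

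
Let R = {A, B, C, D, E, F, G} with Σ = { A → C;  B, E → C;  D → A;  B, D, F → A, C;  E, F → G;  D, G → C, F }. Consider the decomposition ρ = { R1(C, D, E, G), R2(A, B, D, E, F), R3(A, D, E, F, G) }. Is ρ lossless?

Yes

Chase test. Columns are A, B, C, D, E, F, G; row i has aⱼ where attribute j ∈ Ri, else bᵢⱼ.
Initial tableau (one row per fragment):
  row 1: b11 b12 a3 a4 a5 b16 a7
  row 2: a1 a2 b23 a4 a5 a6 b27
  row 3: a1 b32 b33 a4 a5 a6 a7
Rows 2 and 3 agree on A; apply A→C and equate their C entries.
Rows 1 and 2 agree on D; apply D→A and equate their A entries.
Rows 2 and 3 agree on E, F; apply E, F→G and equate their G entries.
Rows 1 and 2 agree on D, G; apply D, G→C, F and equate their C, F entries.
Row 2 is now all distinguished symbols — the join is lossless.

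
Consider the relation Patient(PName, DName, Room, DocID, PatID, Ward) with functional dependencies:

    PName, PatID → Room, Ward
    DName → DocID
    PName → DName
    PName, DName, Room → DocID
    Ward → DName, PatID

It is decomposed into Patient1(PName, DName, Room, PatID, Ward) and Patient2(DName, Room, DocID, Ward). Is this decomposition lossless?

Yes

Common attributes: Patient1 ∩ Patient2 = {DName, Room, Ward}.
Closure of {DName, Room, Ward}: DName → DocID applies, adding DocID; Ward → DName, PatID applies, adding PatID. So (DName, Room, Ward)⁺ = {DName, Room, DocID, PatID, Ward}.
This closure contains every attribute of Patient2, so Patient1 ∩ Patient2 → Patient2. The join is lossless.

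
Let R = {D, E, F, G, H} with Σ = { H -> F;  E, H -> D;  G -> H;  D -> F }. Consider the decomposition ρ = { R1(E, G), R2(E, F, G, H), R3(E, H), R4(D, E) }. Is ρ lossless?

Chase test. Columns are D, E, F, G, H; row i has aⱼ where attribute j ∈ Ri, else bᵢⱼ.
Initial tableau (one row per fragment):
  row 1: b11 a2 b13 a4 b15
  row 2: b21 a2 a3 a4 a5
  row 3: b31 a2 b33 b34 a5
  row 4: a1 a2 b43 b44 b45
Rows 2 and 3 agree on H; apply H→F and equate their F entries.
Rows 2 and 3 agree on E, H; apply E, H→D and equate their D entries.
Rows 1 and 2 agree on G; apply G→H and equate their H entries.
Rows 1 and 2 agree on H; apply H→F and equate their F entries.
Rows 1 and 2 agree on E, H; apply E, H→D and equate their D entries.
No row becomes fully distinguished — the join is lossy.

No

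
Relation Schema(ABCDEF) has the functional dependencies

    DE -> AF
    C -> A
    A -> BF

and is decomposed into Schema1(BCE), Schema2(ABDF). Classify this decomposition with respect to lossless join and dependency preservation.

lossy and not dependency-preserving

Lossless test: (B)⁺ = {B}, which is a superkey of neither fragment — lossy.
Dependency preservation: the restricted closure of {DE} across the fragments never reaches {AF}, so DE → AF cannot be enforced without a join — not preserved.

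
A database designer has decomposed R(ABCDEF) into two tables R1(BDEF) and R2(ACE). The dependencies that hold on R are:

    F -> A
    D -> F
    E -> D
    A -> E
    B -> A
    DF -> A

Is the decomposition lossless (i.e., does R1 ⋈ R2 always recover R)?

No

Common attributes: R1 ∩ R2 = {E}.
Closure of {E}: E → D applies, adding D; D → F applies, adding F; DF → A applies, adding A. So (E)⁺ = {ADEF}.
The closure contains neither all of R1 = {BDEF} nor all of R2 = {ACE}, so the common attributes are not a superkey of either fragment. The join is lossy.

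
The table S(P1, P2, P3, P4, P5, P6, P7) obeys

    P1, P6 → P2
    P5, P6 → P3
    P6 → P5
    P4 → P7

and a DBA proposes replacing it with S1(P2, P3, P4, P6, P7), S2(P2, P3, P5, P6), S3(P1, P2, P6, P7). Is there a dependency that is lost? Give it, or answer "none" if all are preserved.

none

P1, P6 → P2 lies within S3.
P5, P6 → P3 lies within S2.
P6 → P5 lies within S2.
P4 → P7 lies within S1.
Every dependency is enforceable on the fragments, so the decomposition is dependency-preserving.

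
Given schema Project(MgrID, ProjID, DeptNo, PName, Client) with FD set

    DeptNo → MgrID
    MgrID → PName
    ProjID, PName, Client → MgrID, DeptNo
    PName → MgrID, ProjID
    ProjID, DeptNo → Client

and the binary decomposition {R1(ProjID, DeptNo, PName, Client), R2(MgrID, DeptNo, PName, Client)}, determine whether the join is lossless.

Common attributes: R1 ∩ R2 = {DeptNo, PName, Client}.
Closure of {DeptNo, PName, Client}: DeptNo → MgrID applies, adding MgrID; PName → MgrID, ProjID applies, adding ProjID. So (DeptNo, PName, Client)⁺ = {MgrID, ProjID, DeptNo, PName, Client}.
This closure contains every attribute of R1, so R1 ∩ R2 → R1. The join is lossless.

Yes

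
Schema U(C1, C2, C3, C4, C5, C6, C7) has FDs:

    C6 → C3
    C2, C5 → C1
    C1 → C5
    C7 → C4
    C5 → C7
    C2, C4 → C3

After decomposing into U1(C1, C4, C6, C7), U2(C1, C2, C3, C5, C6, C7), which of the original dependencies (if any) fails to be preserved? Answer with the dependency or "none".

Check C2, C4 → C3: no single fragment contains all of {C2, C3, C4}, and the restricted closure of {C2, C4} across the fragments never reaches {C3}.
C6 → C3 is preserved.
C2, C5 → C1 is preserved.
C1 → C5 is preserved.
C7 → C4 is preserved.
C5 → C7 is preserved.

C2, C4 → C3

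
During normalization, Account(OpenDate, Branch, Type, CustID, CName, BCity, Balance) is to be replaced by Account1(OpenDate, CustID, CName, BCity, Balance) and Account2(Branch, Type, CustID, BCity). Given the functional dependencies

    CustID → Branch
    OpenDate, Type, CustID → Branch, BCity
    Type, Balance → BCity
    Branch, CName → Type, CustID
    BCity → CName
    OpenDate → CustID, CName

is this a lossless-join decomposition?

Yes

Common attributes: Account1 ∩ Account2 = {CustID, BCity}.
Closure of {CustID, BCity}: CustID → Branch applies, adding Branch; BCity → CName applies, adding CName; Branch, CName → Type, CustID applies, adding Type. So (CustID, BCity)⁺ = {Branch, Type, CustID, CName, BCity}.
This closure contains every attribute of Account2, so Account1 ∩ Account2 → Account2. The join is lossless.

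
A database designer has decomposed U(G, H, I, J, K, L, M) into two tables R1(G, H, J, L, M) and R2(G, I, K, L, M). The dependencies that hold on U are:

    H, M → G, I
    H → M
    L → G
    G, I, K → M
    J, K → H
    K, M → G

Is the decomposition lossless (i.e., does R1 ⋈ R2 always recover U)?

Common attributes: R1 ∩ R2 = {G, L, M}.
No dependency enlarges {G, L, M}, so (G, L, M)⁺ = {G, L, M}.
The closure contains neither all of R1 = {G, H, J, L, M} nor all of R2 = {G, I, K, L, M}, so the common attributes are not a superkey of either fragment. The join is lossy.

No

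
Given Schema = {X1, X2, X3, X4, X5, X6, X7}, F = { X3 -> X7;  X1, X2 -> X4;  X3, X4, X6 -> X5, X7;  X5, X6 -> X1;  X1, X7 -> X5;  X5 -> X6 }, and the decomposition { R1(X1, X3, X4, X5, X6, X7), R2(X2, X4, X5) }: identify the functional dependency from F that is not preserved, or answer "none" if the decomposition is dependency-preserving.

Check X1, X2 → X4: no single fragment contains all of {X1, X2, X4}, and the restricted closure of {X1, X2} across the fragments never reaches {X4}.
X3 → X7 is preserved.
X3, X4, X6 → X5, X7 is preserved.
X5, X6 → X1 is preserved.
X1, X7 → X5 is preserved.
X5 → X6 is preserved.

X1, X2 -> X4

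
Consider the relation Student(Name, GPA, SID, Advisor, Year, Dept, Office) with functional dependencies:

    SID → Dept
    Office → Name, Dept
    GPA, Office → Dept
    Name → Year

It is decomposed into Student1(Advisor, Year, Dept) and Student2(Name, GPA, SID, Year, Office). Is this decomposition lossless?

No

Common attributes: Student1 ∩ Student2 = {Year}.
No dependency enlarges {Year}, so (Year)⁺ = {Year}.
The closure contains neither all of Student1 = {Advisor, Year, Dept} nor all of Student2 = {Name, GPA, SID, Year, Office}, so the common attributes are not a superkey of either fragment. The join is lossy.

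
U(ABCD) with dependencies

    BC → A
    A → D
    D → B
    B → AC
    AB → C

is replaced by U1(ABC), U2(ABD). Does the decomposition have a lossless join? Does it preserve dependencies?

lossless and dependency-preserving

Lossless test: (AB)⁺ = {ABCD}, which contains all of one fragment — lossless.
Dependency preservation: every FD's attributes lie within a single fragment, so each can be enforced locally — preserved.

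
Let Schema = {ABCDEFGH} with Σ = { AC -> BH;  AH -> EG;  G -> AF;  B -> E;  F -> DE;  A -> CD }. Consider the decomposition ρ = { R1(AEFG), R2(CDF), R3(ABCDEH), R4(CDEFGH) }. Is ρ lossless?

Yes

Chase test. Columns are ABCDEFGH; row i has aⱼ where attribute j ∈ Ri, else bᵢⱼ.
Initial tableau (one row per fragment):
  row 1: a1 b12 b13 b14 a5 a6 a7 b18
  row 2: b21 b22 a3 a4 b25 a6 b27 b28
  row 3: a1 a2 a3 a4 a5 b36 b37 a8
  row 4: b41 b42 a3 a4 a5 a6 a7 a8
Rows 1 and 4 agree on G; apply G→AF and equate their AF entries.
Rows 1 and 2 agree on F; apply F→DE and equate their DE entries.
Rows 1 and 3 agree on A; apply A→CD and equate their CD entries.
Rows 1 and 3 agree on AC; apply AC→BH and equate their BH entries.
Rows 1 and 4 agree on AC; apply AC→BH and equate their BH entries.
Rows 1 and 3 agree on AH; apply AH→EG and equate their EG entries.
Rows 1 and 3 agree on G; apply G→AF and equate their AF entries.
Row 1 is now all distinguished symbols — the join is lossless.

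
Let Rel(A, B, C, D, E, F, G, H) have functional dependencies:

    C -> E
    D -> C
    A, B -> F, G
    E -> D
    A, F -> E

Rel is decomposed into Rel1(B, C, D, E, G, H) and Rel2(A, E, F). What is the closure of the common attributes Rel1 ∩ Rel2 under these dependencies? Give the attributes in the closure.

C, D, E

Rel1 ∩ Rel2 = {E}.
E → D applies, adding D
D → C applies, adding C
Closure: {C, D, E}.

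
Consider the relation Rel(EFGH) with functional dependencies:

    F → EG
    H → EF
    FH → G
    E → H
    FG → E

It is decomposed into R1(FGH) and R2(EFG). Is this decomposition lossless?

Common attributes: R1 ∩ R2 = {FG}.
Closure of {FG}: F → EG applies, adding E; E → H applies, adding H. So (FG)⁺ = {EFGH}.
This closure contains every attribute of R1, so R1 ∩ R2 → R1. The join is lossless.

Yes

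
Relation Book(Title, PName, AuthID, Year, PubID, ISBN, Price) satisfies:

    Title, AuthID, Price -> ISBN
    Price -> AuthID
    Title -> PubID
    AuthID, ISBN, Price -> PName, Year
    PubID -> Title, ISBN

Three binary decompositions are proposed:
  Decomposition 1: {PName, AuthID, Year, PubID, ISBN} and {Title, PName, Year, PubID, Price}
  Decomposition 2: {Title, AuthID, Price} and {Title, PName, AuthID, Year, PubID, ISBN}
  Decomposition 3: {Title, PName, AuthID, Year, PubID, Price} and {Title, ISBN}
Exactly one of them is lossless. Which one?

Decomposition 1: common = {PName, Year, PubID}, closure = {Title, PName, Year, PubID, ISBN} → lossy.
Decomposition 2: common = {Title, AuthID}, closure = {Title, AuthID, PubID, ISBN} → lossy.
Decomposition 3: common = {Title}, closure = {Title, PubID, ISBN} → lossless.

Decomposition 3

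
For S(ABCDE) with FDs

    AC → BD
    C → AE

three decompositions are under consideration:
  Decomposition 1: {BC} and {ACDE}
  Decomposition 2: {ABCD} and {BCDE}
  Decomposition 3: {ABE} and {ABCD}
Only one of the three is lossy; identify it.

Decomposition 3

Decomposition 1: common = {C}, closure = {ABCDE} → lossless.
Decomposition 2: common = {BCD}, closure = {ABCDE} → lossless.
Decomposition 3: common = {AB}, closure = {AB} → lossy.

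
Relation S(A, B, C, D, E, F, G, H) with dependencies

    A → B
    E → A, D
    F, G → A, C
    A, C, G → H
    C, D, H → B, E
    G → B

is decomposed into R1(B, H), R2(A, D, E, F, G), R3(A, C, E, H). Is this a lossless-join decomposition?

No

Chase test. Columns are A, B, C, D, E, F, G, H; row i has aⱼ where attribute j ∈ Ri, else bᵢⱼ.
Initial tableau (one row per fragment):
  row 1: b11 a2 b13 b14 b15 b16 b17 a8
  row 2: a1 b22 b23 a4 a5 a6 a7 b28
  row 3: a1 b32 a3 b34 a5 b36 b37 a8
Rows 2 and 3 agree on A; apply A→B and equate their B entries.
Rows 2 and 3 agree on E; apply E→A, D and equate their A, D entries.
No row becomes fully distinguished — the join is lossy.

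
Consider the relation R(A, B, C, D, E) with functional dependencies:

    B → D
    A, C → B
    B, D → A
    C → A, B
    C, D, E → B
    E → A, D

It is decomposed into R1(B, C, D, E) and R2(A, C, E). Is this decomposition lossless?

Common attributes: R1 ∩ R2 = {C, E}.
Closure of {C, E}: C → A, B applies, adding A, B; E → A, D applies, adding D. So (C, E)⁺ = {A, B, C, D, E}.
This closure contains every attribute of R1, so R1 ∩ R2 → R1. The join is lossless.

Yes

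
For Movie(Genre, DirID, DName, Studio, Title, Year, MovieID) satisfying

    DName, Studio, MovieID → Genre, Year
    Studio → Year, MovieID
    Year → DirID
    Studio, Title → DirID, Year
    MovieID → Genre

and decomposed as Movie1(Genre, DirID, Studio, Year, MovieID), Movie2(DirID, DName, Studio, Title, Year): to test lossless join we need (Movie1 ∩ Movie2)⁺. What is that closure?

Genre, DirID, Studio, Year, MovieID

Movie1 ∩ Movie2 = {DirID, Studio, Year}.
Studio → Year, MovieID applies, adding MovieID
MovieID → Genre applies, adding Genre
Closure: {Genre, DirID, Studio, Year, MovieID}.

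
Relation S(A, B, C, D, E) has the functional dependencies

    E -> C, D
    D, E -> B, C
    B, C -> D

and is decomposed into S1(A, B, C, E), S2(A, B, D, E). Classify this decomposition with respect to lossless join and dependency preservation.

Lossless test: (A, B, E)⁺ = {A, B, C, D, E}, which contains all of one fragment — lossless.
Dependency preservation: the restricted closure of {B, C} across the fragments never reaches {D}, so B, C → D cannot be enforced without a join — not preserved.

lossless but not dependency-preserving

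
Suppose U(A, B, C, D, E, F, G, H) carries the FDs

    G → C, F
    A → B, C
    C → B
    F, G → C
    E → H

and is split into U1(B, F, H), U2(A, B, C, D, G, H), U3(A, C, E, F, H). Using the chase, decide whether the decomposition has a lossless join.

No

Chase test. Columns are A, B, C, D, E, F, G, H; row i has aⱼ where attribute j ∈ Ui, else bᵢⱼ.
Initial tableau (one row per fragment):
  row 1: b11 a2 b13 b14 b15 a6 b17 a8
  row 2: a1 a2 a3 a4 b25 b26 a7 a8
  row 3: a1 b32 a3 b34 a5 a6 b37 a8
Rows 2 and 3 agree on A; apply A→B, C and equate their B, C entries.
No row becomes fully distinguished — the join is lossy.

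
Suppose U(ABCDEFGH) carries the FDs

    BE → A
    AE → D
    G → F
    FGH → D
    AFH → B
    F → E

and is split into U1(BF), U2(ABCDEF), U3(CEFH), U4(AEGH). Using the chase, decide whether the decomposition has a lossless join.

No

Chase test. Columns are ABCDEFGH; row i has aⱼ where attribute j ∈ Ui, else bᵢⱼ.
Initial tableau (one row per fragment):
  row 1: b11 a2 b13 b14 b15 a6 b17 b18
  row 2: a1 a2 a3 a4 a5 a6 b27 b28
  row 3: b31 b32 a3 b34 a5 a6 b37 a8
  row 4: a1 b42 b43 b44 a5 b46 a7 a8
Rows 2 and 4 agree on AE; apply AE→D and equate their D entries.
Rows 1 and 2 agree on F; apply F→E and equate their E entries.
Rows 1 and 2 agree on BE; apply BE→A and equate their A entries.
Rows 1 and 2 agree on AE; apply AE→D and equate their D entries.
No row becomes fully distinguished — the join is lossy.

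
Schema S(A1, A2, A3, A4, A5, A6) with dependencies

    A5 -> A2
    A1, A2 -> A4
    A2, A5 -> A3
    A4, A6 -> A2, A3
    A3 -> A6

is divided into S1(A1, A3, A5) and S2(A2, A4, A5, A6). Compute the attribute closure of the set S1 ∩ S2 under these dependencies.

A2, A3, A5, A6

S1 ∩ S2 = {A5}.
A5 → A2 applies, adding A2
A2, A5 → A3 applies, adding A3
A3 → A6 applies, adding A6
Closure: {A2, A3, A5, A6}.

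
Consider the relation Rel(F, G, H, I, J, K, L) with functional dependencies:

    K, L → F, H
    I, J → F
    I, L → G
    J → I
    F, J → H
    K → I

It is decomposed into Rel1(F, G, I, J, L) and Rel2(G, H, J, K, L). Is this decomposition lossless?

Yes

Common attributes: Rel1 ∩ Rel2 = {G, J, L}.
Closure of {G, J, L}: J → I applies, adding I; I, J → F applies, adding F; F, J → H applies, adding H. So (G, J, L)⁺ = {F, G, H, I, J, L}.
This closure contains every attribute of Rel1, so Rel1 ∩ Rel2 → Rel1. The join is lossless.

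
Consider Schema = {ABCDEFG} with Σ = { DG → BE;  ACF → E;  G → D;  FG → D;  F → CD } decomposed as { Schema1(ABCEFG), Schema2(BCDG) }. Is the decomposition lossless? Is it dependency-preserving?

Lossless test: (BCG)⁺ = {BCDEG}, which contains all of one fragment — lossless.
Dependency preservation: the restricted closure of {F} across the fragments never reaches {CD}, so F → CD cannot be enforced without a join — not preserved.

lossless but not dependency-preserving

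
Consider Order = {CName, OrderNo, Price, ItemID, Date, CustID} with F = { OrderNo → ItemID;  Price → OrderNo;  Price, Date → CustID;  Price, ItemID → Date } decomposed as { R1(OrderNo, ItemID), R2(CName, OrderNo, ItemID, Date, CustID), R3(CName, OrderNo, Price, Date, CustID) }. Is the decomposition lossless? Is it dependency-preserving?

lossless and dependency-preserving

Lossless test (chase): Rows 1 and 3 agree on OrderNo; apply OrderNo→ItemID and equate their ItemID entries. Row 3 is now all distinguished symbols — the join is lossless.
Dependency preservation: Price, ItemID → Date is not contained in any single fragment, but the restricted closure of its left-hand side across the fragments still reaches the right-hand side; the remaining FDs each lie inside some fragment. All dependencies are preserved.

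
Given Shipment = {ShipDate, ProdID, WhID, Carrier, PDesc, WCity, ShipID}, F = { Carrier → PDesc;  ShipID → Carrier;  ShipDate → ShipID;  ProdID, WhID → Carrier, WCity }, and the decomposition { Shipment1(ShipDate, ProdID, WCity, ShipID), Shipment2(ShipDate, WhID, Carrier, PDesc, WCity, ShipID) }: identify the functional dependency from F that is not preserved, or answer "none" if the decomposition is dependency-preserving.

Check ProdID, WhID → Carrier, WCity: no single fragment contains all of {ProdID, WhID, Carrier, WCity}, and the restricted closure of {ProdID, WhID} across the fragments never reaches {Carrier, WCity}.
Carrier → PDesc is preserved.
ShipID → Carrier is preserved.
ShipDate → ShipID is preserved.

ProdID, WhID → Carrier, WCity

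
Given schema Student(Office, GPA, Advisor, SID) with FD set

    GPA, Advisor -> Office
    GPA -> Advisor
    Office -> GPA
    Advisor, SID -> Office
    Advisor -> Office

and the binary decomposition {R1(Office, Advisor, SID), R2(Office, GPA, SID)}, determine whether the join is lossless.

Common attributes: R1 ∩ R2 = {Office, SID}.
Closure of {Office, SID}: Office → GPA applies, adding GPA; GPA → Advisor applies, adding Advisor. So (Office, SID)⁺ = {Office, GPA, Advisor, SID}.
This closure contains every attribute of R1, so R1 ∩ R2 → R1. The join is lossless.

Yes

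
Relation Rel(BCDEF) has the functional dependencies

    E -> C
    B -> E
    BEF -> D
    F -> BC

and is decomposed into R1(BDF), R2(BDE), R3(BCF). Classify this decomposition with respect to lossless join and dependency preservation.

lossless but not dependency-preserving

Lossless test (chase): Rows 1 and 2 agree on B; apply B→E and equate their E entries. Rows 1 and 3 agree on B; apply B→E and equate their E entries. Rows 1 and 3 agree on BEF; apply BEF→D and equate their D entries. Rows 1 and 3 agree on F; apply F→BC and equate their BC entries. Rows 1 and 2 agree on E; apply E→C and equate their C entries. Row 1 is now all distinguished symbols — the join is lossless.
Dependency preservation: the restricted closure of {E} across the fragments never reaches {C}, so E → C cannot be enforced without a join — not preserved.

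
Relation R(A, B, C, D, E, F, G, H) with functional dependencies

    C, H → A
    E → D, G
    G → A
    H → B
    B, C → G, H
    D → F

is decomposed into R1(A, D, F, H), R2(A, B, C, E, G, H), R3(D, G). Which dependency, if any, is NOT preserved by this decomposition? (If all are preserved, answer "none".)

E → D, G

Check E → D, G: no single fragment contains all of {D, E, G}, and the restricted closure of {E} across the fragments never reaches {D, G}.
C, H → A is preserved.
G → A is preserved.
H → B is preserved.
B, C → G, H is preserved.
D → F is preserved.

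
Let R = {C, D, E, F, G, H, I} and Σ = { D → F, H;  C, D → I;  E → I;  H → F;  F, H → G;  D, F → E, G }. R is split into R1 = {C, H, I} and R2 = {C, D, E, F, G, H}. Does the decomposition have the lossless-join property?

Common attributes: R1 ∩ R2 = {C, H}.
Closure of {C, H}: H → F applies, adding F; F, H → G applies, adding G. So (C, H)⁺ = {C, F, G, H}.
The closure contains neither all of R1 = {C, H, I} nor all of R2 = {C, D, E, F, G, H}, so the common attributes are not a superkey of either fragment. The join is lossy.

No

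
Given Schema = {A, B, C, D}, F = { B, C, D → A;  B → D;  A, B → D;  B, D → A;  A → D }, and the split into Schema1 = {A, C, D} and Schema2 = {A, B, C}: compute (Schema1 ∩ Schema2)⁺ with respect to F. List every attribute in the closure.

Schema1 ∩ Schema2 = {A, C}.
A → D applies, adding D
Closure: {A, C, D}.

A, C, D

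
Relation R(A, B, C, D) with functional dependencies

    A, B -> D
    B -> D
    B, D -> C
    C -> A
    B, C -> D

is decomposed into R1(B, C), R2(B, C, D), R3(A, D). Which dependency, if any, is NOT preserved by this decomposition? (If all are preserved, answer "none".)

C -> A

Check C → A: no single fragment contains all of {A, C}, and the restricted closure of {C} across the fragments never reaches {A}.
A, B → D is preserved.
B → D is preserved.
B, D → C is preserved.
B, C → D is preserved.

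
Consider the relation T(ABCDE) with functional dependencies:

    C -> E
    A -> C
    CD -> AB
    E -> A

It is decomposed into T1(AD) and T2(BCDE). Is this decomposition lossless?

Common attributes: T1 ∩ T2 = {D}.
No dependency enlarges {D}, so (D)⁺ = {D}.
The closure contains neither all of T1 = {AD} nor all of T2 = {BCDE}, so the common attributes are not a superkey of either fragment. The join is lossy.

No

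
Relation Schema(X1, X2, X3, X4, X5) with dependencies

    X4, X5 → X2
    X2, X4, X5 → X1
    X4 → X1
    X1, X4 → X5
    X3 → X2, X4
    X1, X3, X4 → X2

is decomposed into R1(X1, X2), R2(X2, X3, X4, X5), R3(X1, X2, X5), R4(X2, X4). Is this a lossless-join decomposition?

Chase test. Columns are X1, X2, X3, X4, X5; row i has aⱼ where attribute j ∈ Ri, else bᵢⱼ.
Initial tableau (one row per fragment):
  row 1: a1 a2 b13 b14 b15
  row 2: b21 a2 a3 a4 a5
  row 3: a1 a2 b33 b34 a5
  row 4: b41 a2 b43 a4 b45
Rows 2 and 4 agree on X4; apply X4→X1 and equate their X1 entries.
Rows 2 and 4 agree on X1, X4; apply X1, X4→X5 and equate their X5 entries.
No row becomes fully distinguished — the join is lossy.

No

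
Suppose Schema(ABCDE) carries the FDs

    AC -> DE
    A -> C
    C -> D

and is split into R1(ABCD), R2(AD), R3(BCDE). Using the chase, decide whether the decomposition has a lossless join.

No

Chase test. Columns are ABCDE; row i has aⱼ where attribute j ∈ Ri, else bᵢⱼ.
Initial tableau (one row per fragment):
  row 1: a1 a2 a3 a4 b15
  row 2: a1 b22 b23 a4 b25
  row 3: b31 a2 a3 a4 a5
Rows 1 and 2 agree on A; apply A→C and equate their C entries.
Rows 1 and 2 agree on AC; apply AC→DE and equate their DE entries.
No row becomes fully distinguished — the join is lossy.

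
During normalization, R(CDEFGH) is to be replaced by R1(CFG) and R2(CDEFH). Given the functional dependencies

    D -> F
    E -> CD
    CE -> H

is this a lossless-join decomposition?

Common attributes: R1 ∩ R2 = {CF}.
No dependency enlarges {CF}, so (CF)⁺ = {CF}.
The closure contains neither all of R1 = {CFG} nor all of R2 = {CDEFH}, so the common attributes are not a superkey of either fragment. The join is lossy.

No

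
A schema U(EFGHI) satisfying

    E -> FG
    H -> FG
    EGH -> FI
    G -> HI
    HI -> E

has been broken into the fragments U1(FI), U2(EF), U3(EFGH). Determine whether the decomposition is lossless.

Chase test. Columns are EFGHI; row i has aⱼ where attribute j ∈ Ui, else bᵢⱼ.
Initial tableau (one row per fragment):
  row 1: b11 a2 b13 b14 a5
  row 2: a1 a2 b23 b24 b25
  row 3: a1 a2 a3 a4 b35
Rows 2 and 3 agree on E; apply E→FG and equate their FG entries.
Rows 2 and 3 agree on G; apply G→HI and equate their HI entries.
No row becomes fully distinguished — the join is lossy.

No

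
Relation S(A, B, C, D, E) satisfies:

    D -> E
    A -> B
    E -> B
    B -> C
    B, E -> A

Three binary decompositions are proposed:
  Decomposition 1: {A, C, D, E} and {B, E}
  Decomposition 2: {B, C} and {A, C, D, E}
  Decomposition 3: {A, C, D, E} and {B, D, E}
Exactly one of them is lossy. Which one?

Decomposition 1: common = {E}, closure = {A, B, C, E} → lossless.
Decomposition 2: common = {C}, closure = {C} → lossy.
Decomposition 3: common = {D, E}, closure = {A, B, C, D, E} → lossless.

Decomposition 2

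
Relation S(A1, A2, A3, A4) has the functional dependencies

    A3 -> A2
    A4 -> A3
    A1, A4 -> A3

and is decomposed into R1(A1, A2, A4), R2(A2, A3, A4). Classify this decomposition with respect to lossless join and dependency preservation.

lossless and dependency-preserving

Lossless test: (A2, A4)⁺ = {A2, A3, A4}, which contains all of one fragment — lossless.
Dependency preservation: A1, A4 → A3 is not contained in any single fragment, but the restricted closure of its left-hand side across the fragments still reaches the right-hand side; the remaining FDs each lie inside some fragment. All dependencies are preserved.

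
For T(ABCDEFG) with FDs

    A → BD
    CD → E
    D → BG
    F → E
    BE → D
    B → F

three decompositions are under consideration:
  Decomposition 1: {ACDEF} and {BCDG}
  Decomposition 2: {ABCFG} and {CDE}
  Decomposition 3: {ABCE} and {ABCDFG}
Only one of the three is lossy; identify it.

Decomposition 2

Decomposition 1: common = {CD}, closure = {BCDEFG} → lossless.
Decomposition 2: common = {C}, closure = {C} → lossy.
Decomposition 3: common = {ABC}, closure = {ABCDEFG} → lossless.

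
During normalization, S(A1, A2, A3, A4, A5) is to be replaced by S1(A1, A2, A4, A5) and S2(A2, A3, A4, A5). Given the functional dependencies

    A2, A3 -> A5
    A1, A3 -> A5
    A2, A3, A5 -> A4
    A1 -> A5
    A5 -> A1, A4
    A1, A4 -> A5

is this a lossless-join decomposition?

Common attributes: S1 ∩ S2 = {A2, A4, A5}.
Closure of {A2, A4, A5}: A5 → A1, A4 applies, adding A1. So (A2, A4, A5)⁺ = {A1, A2, A4, A5}.
This closure contains every attribute of S1, so S1 ∩ S2 → S1. The join is lossless.

Yes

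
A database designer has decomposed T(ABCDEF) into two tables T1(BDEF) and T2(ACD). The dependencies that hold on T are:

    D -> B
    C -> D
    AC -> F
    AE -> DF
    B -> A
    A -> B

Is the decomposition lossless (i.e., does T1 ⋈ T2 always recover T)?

Common attributes: T1 ∩ T2 = {D}.
Closure of {D}: D → B applies, adding B; B → A applies, adding A. So (D)⁺ = {ABD}.
The closure contains neither all of T1 = {BDEF} nor all of T2 = {ACD}, so the common attributes are not a superkey of either fragment. The join is lossy.

No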